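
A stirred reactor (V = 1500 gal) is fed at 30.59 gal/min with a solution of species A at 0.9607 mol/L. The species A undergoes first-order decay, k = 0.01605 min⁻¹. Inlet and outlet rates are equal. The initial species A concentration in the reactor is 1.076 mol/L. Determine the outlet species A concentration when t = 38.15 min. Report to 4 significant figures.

Accumulation = in − out − consumed: V dC/dt = Q C_in − Q C − k V C.
dC/dt = (Q/V) C_in − (Q/V + k) C; effective rate a = Q/V + k = 0.0203933 + 0.01605 = 0.0364433 min⁻¹.
C_ss = Q C_in/(Q + kV) = 0.537598 mol/L; C(t) = C_ss + (C₀ − C_ss) e^(−a t).
C(38.15) = 0.537598 + (0.538402)·e^(−0.0364433·38.15) = 0.537598 + (0.538402)·0.248997 = 0.671659 mol/L.

0.6717 mol/L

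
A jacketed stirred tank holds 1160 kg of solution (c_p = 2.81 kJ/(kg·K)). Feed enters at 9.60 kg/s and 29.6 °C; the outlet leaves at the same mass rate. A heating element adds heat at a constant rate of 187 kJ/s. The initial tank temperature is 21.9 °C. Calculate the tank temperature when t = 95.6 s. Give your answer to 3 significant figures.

29.9 °C

M c_p dT/dt = ṁ c_p (T_in − T) + Q̇.
Rearrange: dT/dt = (T_ss − T)/τ with τ = M/ṁ = 120.83 s and T_ss = T_in + Q̇/(ṁ c_p) = 36.532 °C.
T approaches T_ss exponentially: T(t) = T_ss + (T₀ − T_ss) e^(−t/τ).
T(95.6) = 36.532 + (-14.632)·e^(−95.6/120.83) = 36.532 + (-14.632)·0.45331 = 29.899 °C.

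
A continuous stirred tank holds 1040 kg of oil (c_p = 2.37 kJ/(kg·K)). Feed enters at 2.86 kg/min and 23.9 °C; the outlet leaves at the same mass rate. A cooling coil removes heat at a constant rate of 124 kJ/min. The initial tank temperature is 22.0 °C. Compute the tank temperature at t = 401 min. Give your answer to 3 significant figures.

M c_p dT/dt = ṁ c_p (T_in − T) − Q̇.
τ = M/ṁ = 363.64 min; T_ss = T_in − Q̇/(ṁ c_p) = 23.9 − 124/(2.86·2.37) = 5.6061 °C.
T approaches T_ss exponentially: T(t) = T_ss + (T₀ − T_ss) e^(−t/τ).
T(401) = 5.6061 + (16.394)·e^(−401/363.64) = 5.6061 + (16.394)·0.33196 = 11.048 °C.

11.0 °C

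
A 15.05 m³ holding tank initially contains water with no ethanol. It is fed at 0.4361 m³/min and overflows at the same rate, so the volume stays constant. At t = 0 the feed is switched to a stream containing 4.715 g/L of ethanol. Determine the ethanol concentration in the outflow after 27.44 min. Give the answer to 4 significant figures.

Mass balance on the solute (V constant): V dC/dt = Q(C_in − C).
Rewrite as dC/dt + C/τ = C_in/τ, τ = V/Q = 34.5104 min.
C approaches C_in exponentially: C(t) = C_in + (C₀ − C_in) e^(−t/τ).
C(27.44) = 4.715 + (0 − 4.715)·e^(−27.44/34.5104) = 4.715 + (-4.71500)·0.451526 = 2.58605 g/L.

2.586 g/L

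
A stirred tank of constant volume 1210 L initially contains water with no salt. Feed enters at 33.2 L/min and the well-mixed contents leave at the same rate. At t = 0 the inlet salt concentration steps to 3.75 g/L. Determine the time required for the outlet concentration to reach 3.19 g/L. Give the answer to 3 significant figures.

Transient balance on the dissolved component: V dC/dt = Q(C_in − C), so τ = V/Q = 36.446 min.
C(t) = C_in + (C₀ − C_in) e^(−t/τ). Set C = 3.19 and solve for t:
e^(−t/τ) = (C − C_in)/(C₀ − C_in) = (3.19 − 3.75)/(0 − 3.75) = 0.14933
t = −τ ln(…) = 36.446 × 1.9016 = 69.304 min.

69.3 min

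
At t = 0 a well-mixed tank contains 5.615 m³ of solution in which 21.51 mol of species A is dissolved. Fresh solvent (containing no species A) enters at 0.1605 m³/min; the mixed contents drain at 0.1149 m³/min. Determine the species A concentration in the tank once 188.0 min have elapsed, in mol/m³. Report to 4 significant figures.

Let m(t) be the amount of species A. Volume: V(t) = V₀ + (Q_in − Q_out) t = 5.615 + 0.0456000 t; V(188.0) = 14.1878 m³.
No species A enters, so dm/dt = −Q_out · (m/V).
Separate: dm/m = −Q_out dt/V(t) ⇒ ln(m/m₀) = −(Q_out/(Q_in−Q_out)) ln(V/V₀).
m = m₀ (V₀/V)^(Q_out/(Q_in−Q_out)) = 21.51 × (5.615/14.1878)^(2.51974) = 2.08105 mol.
C = m/V = 2.08105/14.1878 = 0.146679 mol/m³.

0.1467 mol/m³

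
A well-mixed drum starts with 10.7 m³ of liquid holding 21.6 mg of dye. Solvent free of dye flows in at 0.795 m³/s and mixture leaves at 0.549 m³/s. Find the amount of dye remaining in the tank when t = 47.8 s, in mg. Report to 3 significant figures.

Total volume: dV/dt = Q_in − Q_out = 0.24600 m³/s, so V(t) = 10.7 + 0.24600 t and V(47.8) = 22.459 m³.
No dye enters, so dm/dt = −Q_out · (m/V).
Separate: dm/m = −Q_out dt/V(t) ⇒ ln(m/m₀) = −(Q_out/(Q_in−Q_out)) ln(V/V₀).
m = m₀ (V₀/V)^(Q_out/(Q_in−Q_out)) = 21.6 × (10.7/22.459)^(2.2317) = 4.1289 mg.

4.13 mg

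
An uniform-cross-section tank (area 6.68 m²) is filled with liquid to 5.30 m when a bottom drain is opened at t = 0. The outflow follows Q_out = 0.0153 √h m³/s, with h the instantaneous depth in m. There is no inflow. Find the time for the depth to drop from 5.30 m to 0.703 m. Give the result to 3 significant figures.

1280 s

A dh/dt = −Q_out = −0.0153 √h.
Separate and integrate: 2(√h − √h₀) = −(0.0153/A) t.
t = 2A(√h₀ − √h)/0.0153 = 2·6.68·(√5.30 − √0.703)/0.0153
  = 13.360 × (2.3022 − 0.83845) / 0.0153 = 1278.1 s.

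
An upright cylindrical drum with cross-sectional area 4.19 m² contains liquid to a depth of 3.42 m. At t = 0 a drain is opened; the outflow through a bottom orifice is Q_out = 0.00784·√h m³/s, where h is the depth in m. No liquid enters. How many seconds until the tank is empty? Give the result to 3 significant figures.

1980 s

With no inflow, A dh/dt = −0.00784 √h.
Separate and integrate: 2(√h − √h₀) = −(0.00784/A) t.
Tank is empty when √h = 0: t_empty = 2A√h₀/0.00784.
t_empty = 2·4.19·√3.42/0.00784 = 8.3800·1.8493/0.00784 = 1976.7 s.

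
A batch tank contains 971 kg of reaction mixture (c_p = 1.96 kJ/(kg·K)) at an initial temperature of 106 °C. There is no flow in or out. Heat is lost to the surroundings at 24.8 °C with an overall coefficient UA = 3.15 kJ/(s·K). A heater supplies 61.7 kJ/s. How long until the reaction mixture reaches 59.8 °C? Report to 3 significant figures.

Lumped-capacitance energy balance: M c_p dT/dt = UA(T_amb − T) + Q̇.
τ = M c_p/UA = 604.18 s; T_ss = T_amb + Q̇/UA = 24.8 + 61.7/3.15 = 44.387 °C.
T(t) = T_ss + (T₀ − T_ss)e^(−t/τ); set T = 59.8:
t = −τ ln[(T − T_ss)/(T₀ − T_ss)] = −604.18 · ln(0.25015) = 837.19 s.

837 s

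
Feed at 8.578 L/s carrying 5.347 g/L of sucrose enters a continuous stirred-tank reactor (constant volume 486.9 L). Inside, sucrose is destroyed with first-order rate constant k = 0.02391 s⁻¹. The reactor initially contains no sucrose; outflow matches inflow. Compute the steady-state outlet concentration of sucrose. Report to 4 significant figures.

Species balance: V dC/dt = Q C_in − Q C − k V C.
At steady state: 0 = Q C_in − (Q + kV) C_ss, so C_ss = Q C_in/(Q + kV).
C_ss = 8.578·5.347/(8.578 + 0.02391·486.9) = 45.8666/20.2198 = 2.26840 g/L.

2.268 g/L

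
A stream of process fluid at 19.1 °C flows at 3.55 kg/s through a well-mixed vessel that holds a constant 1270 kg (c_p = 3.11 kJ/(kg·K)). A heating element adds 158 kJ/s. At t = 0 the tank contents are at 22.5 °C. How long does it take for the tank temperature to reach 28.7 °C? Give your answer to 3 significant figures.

300 s

First-law balance (no shaft work): M c_p dT/dt = ṁ c_p (T_in − T) + 158.
τ = M/ṁ = 357.75 s; T_ss = T_in + Q̇/(ṁ c_p) = 33.411 °C.
T(t) = T_ss + (T₀ − T_ss) e^(−t/τ). Set T = 28.7:
e^(−t/τ) = (28.7 − 33.411)/(22.5 − 33.411) = 0.43176
t = −357.75 · ln(0.43176) = 300.46 s.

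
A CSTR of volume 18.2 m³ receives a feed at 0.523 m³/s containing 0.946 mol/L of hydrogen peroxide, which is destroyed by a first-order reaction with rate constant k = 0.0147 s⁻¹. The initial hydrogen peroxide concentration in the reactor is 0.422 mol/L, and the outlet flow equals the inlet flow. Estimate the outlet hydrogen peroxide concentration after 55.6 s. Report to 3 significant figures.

0.608 mol/L

Species balance: V dC/dt = Q C_in − Q C − k V C.
dC/dt = (Q/V) C_in − (Q/V + k) C; effective rate a = Q/V + k = 0.028736 + 0.0147 = 0.043436 s⁻¹.
C_ss = Q C_in/(Q + kV) = 0.62585 mol/L; C(t) = C_ss + (C₀ − C_ss) e^(−a t).
C(55.6) = 0.62585 + (-0.20385)·e^(−0.043436·55.6) = 0.62585 + (-0.20385)·0.089362 = 0.60763 mol/L.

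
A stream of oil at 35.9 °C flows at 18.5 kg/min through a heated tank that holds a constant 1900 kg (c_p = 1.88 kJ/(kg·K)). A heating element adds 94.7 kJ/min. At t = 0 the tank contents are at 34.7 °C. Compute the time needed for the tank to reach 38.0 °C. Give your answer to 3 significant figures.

Heat balance on the well-mixed liquid: M c_p dT/dt = ṁ c_p (T_in − T) + 94.7.
τ = M/ṁ = 102.70 min; T_ss = T_in + Q̇/(ṁ c_p) = 38.623 °C.
T(t) = T_ss + (T₀ − T_ss) e^(−t/τ). Set T = 38.0:
e^(−t/τ) = (38.0 − 38.623)/(34.7 − 38.623) = 0.15877
t = −102.70 · ln(0.15877) = 189.00 min.

189 min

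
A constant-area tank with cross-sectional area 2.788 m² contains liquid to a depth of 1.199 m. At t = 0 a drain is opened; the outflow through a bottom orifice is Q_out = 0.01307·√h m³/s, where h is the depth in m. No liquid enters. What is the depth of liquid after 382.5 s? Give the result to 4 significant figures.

0.03937 m

With no inflow, A dh/dt = −0.01307 √h.
This is separable: 2 d(√h)/dt = −0.01307/A, so √h = √h₀ − (0.01307/(2A)) t.
√h = √1.199 − 0.01307·382.5/(2·2.788) = 1.09499 − 0.896570 = 0.198418.
h = 0.198418² = 0.0393699 m.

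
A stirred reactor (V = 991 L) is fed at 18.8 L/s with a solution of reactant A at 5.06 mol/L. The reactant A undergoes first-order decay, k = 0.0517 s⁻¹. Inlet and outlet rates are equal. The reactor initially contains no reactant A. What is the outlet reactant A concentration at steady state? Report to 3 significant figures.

Accumulation = in − out − consumed: V dC/dt = Q C_in − Q C − k V C.
At steady state: 0 = Q C_in − (Q + kV) C_ss, so C_ss = Q C_in/(Q + kV).
C_ss = 18.8·5.06/(18.8 + 0.0517·991) = 95.128/70.035 = 1.3583 mol/L.

1.36 mol/L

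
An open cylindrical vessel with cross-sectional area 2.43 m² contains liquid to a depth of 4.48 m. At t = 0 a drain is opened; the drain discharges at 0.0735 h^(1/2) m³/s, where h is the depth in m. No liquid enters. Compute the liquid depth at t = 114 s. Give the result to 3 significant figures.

With no inflow, A dh/dt = −0.0735 √h.
Separate and integrate: 2(√h − √h₀) = −(0.0735/A) t.
√h = √4.48 − 0.0735·114/(2·2.43) = 2.1166 − 1.7241 = 0.39253.
h = 0.39253² = 0.15408 m.

0.154 m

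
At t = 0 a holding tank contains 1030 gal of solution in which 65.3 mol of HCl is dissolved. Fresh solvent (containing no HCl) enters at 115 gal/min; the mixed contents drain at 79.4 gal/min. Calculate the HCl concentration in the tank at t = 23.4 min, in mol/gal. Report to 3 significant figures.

Total volume: dV/dt = Q_in − Q_out = 35.600 gal/min, so V(t) = 1030 + 35.600 t and V(23.4) = 1863.0 gal.
Solute balance: dm/dt = 0 − Q_out C = −Q_out m/V(t).
Separate: dm/m = −Q_out dt/V(t) ⇒ ln(m/m₀) = −(Q_out/(Q_in−Q_out)) ln(V/V₀).
m = m₀ (V₀/V)^(Q_out/(Q_in−Q_out)) = 65.3 × (1030/1863.0)^(2.2303) = 17.412 mol.
C = m/V = 17.412/1863.0 = 0.0093462 mol/gal.

0.00935 mol/gal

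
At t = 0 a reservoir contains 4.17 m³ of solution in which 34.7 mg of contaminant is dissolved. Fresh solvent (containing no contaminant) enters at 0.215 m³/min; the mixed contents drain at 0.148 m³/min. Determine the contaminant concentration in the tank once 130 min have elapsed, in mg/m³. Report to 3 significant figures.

0.223 mg/m³

Total volume: dV/dt = Q_in − Q_out = 0.067000 m³/min, so V(t) = 4.17 + 0.067000 t and V(130) = 12.880 m³.
Solute balance: dm/dt = 0 − Q_out C = −Q_out m/V(t).
dm/m = −Q_out dt/(V₀ + 0.067000 t); integrating gives ln(m/m₀) = −(Q_out/(Q_in−Q_out)) ln(V/V₀).
m = m₀ (V₀/V)^(Q_out/(Q_in−Q_out)) = 34.7 × (4.17/12.880)^(2.2090) = 2.8736 mg.
C = m/V = 2.8736/12.880 = 0.22311 mg/m³.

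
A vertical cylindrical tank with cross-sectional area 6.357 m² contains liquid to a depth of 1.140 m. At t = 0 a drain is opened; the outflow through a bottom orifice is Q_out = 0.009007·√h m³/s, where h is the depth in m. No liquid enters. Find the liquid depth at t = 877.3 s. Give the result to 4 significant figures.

With no inflow, A dh/dt = −0.009007 √h.
This is separable: 2 d(√h)/dt = −0.009007/A, so √h = √h₀ − (0.009007/(2A)) t.
√h = √1.140 − 0.009007·877.3/(2·6.357) = 1.06771 − 0.621507 = 0.446201.
h = 0.446201² = 0.199095 m.

0.1991 m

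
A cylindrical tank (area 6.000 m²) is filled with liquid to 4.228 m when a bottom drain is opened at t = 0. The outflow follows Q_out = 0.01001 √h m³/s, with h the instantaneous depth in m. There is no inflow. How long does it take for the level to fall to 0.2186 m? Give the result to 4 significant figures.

1904 s

With no inflow, A dh/dt = −0.01001 √h.
This is separable: 2 d(√h)/dt = −0.01001/A, so √h = √h₀ − (0.01001/(2A)) t.
t = 2A(√h₀ − √h)/0.01001 = 2·6.000·(√4.228 − √0.2186)/0.01001
  = 12.0000 × (2.05621 − 0.467547) / 0.01001 = 1904.49 s.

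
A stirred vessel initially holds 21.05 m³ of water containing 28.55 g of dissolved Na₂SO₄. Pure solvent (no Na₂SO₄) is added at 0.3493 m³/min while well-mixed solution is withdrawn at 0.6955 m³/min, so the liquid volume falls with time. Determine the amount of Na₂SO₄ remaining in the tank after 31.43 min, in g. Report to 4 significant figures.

6.619 g

Let m(t) be the amount of Na₂SO₄. Volume: V(t) = V₀ + (Q_in − Q_out) t = 21.05 − 0.346200 t; V(31.43) = 10.1689 m³.
Species balance (pure solvent in): dm/dt = −Q_out · m/V(t).
Separate: dm/m = −Q_out dt/V(t) ⇒ ln(m/m₀) = −(Q_out/(Q_in−Q_out)) ln(V/V₀).
m = m₀ (V₀/V)^(Q_out/(Q_in−Q_out)) = 28.55 × (21.05/10.1689)^(-2.00895) = 6.61947 g.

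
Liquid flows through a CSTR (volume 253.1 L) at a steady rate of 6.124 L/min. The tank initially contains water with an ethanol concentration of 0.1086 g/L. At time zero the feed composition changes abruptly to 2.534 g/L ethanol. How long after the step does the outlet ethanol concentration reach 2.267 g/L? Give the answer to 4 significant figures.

Species balance on the tank: V dC/dt = Q(C_in − C), so τ = V/Q = 41.3292 min.
C(t) = C_in + (C₀ − C_in) e^(−t/τ). Set C = 2.267 and solve for t:
e^(−t/τ) = (C − C_in)/(C₀ − C_in) = (2.267 − 2.534)/(0.1086 − 2.534) = 0.110085
t = −τ ln(…) = 41.3292 × 2.20650 = 91.1930 min.

91.19 min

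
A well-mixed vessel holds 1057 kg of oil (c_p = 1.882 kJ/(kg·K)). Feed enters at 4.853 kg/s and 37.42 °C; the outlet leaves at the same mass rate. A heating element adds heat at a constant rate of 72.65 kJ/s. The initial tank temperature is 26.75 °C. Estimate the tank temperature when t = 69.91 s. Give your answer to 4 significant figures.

31.86 °C

Unsteady energy balance on the tank contents: M c_p dT/dt = ṁ c_p (T_in − T) + 72.65.
Rearrange: dT/dt = (T_ss − T)/τ with τ = M/ṁ = 217.803 s and T_ss = T_in + Q̇/(ṁ c_p) = 45.3744 °C.
Integrating: T(t) = T_ss + (T₀ − T_ss) e^(−t/τ).
T(69.91) = 45.3744 + (-18.6244)·e^(−69.91/217.803) = 45.3744 + (-18.6244)·0.725440 = 31.8635 °C.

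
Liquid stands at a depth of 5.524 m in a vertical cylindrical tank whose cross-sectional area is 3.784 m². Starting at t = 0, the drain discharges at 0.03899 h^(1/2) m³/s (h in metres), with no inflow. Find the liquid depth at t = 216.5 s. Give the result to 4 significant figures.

Volume balance on the tank: A dh/dt = −0.03899 √h.
Separate and integrate: 2(√h − √h₀) = −(0.03899/A) t.
√h = √5.524 − 0.03899·216.5/(2·3.784) = 2.35032 − 1.11540 = 1.23492.
h = 1.23492² = 1.52503 m.

1.525 m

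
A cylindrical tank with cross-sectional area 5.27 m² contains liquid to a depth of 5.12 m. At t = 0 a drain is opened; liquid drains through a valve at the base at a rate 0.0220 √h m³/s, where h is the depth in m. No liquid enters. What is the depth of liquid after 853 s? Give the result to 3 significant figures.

Volume balance on the tank: A dh/dt = −0.0220 √h.
Separate and integrate: 2(√h − √h₀) = −(0.0220/A) t.
√h = √5.12 − 0.0220·853/(2·5.27) = 2.2627 − 1.7805 = 0.48229.
h = 0.48229² = 0.23260 m.

0.233 m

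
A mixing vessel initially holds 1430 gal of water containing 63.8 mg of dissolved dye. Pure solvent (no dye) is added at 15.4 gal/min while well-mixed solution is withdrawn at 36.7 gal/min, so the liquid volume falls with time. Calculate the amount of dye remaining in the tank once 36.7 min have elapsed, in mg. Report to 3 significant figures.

Let m(t) be the amount of dye. Volume: V(t) = V₀ + (Q_in − Q_out) t = 1430 − 21.300 t; V(36.7) = 648.29 gal.
No dye enters, so dm/dt = −Q_out · (m/V).
dm/m = −Q_out dt/(V₀ − 21.300 t); integrating gives ln(m/m₀) = −(Q_out/(Q_in−Q_out)) ln(V/V₀).
m = m₀ (V₀/V)^(Q_out/(Q_in−Q_out)) = 63.8 × (1430/648.29)^(-1.7230) = 16.325 mg.

16.3 mg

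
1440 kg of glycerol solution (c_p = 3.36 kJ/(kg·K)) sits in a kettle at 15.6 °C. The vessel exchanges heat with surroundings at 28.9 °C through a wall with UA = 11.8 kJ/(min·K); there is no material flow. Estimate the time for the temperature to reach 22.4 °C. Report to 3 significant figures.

294 min

M c_p dT/dt = −UA(T − T_amb).
τ = M c_p/UA = 410.03 min; T_ss = T_amb = 28.900 °C.
T(t) = T_ss + (T₀ − T_ss)e^(−t/τ); set T = 22.4:
t = −τ ln[(T − T_ss)/(T₀ − T_ss)] = −410.03 · ln(0.48872) = 293.57 min.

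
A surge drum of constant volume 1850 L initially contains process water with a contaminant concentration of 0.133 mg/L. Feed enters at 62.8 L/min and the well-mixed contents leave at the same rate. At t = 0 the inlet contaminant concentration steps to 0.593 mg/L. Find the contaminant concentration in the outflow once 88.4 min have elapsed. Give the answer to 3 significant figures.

Mass balance on the solute (V constant): V dC/dt = Q(C_in − C).
Rewrite as dC/dt + C/τ = C_in/τ, τ = V/Q = 29.459 min.
C approaches C_in exponentially: C(t) = C_in + (C₀ − C_in) e^(−t/τ).
C(88.4) = 0.593 + (0.133 − 0.593)·e^(−88.4/29.459) = 0.593 + (-0.46000)·0.049746 = 0.57012 mg/L.

0.570 mg/L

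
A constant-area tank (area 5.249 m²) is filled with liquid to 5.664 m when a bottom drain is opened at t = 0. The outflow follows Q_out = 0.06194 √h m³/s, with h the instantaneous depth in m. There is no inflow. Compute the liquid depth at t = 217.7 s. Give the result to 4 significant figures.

1.200 m

Mass balance (ρ constant): A dh/dt = −0.06194 √h.
∫ h^(−1/2) dh = −(0.06194/A) ∫ dt, giving 2√h = 2√h₀ − (0.06194/A) t.
√h = √5.664 − 0.06194·217.7/(2·5.249) = 2.37992 − 1.28447 = 1.09545.
h = 1.09545² = 1.20001 m.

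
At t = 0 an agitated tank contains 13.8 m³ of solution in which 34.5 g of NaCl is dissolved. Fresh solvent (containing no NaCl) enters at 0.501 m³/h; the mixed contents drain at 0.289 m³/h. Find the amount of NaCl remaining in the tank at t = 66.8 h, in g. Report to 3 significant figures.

Let m(t) be the amount of NaCl. Volume: V(t) = V₀ + (Q_in − Q_out) t = 13.8 + 0.21200 t; V(66.8) = 27.962 m³.
Solute balance: dm/dt = 0 − Q_out C = −Q_out m/V(t).
Separate: dm/m = −Q_out dt/V(t) ⇒ ln(m/m₀) = −(Q_out/(Q_in−Q_out)) ln(V/V₀).
m = m₀ (V₀/V)^(Q_out/(Q_in−Q_out)) = 34.5 × (13.8/27.962)^(1.3632) = 13.175 g.

13.2 g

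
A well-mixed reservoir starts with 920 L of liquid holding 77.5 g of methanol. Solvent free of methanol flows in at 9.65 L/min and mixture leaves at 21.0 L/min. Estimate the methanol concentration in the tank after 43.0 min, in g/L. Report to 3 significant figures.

0.0443 g/L

Let m(t) be the amount of methanol. Volume: V(t) = V₀ + (Q_in − Q_out) t = 920 − 11.350 t; V(43.0) = 431.95 L.
Species balance (pure solvent in): dm/dt = −Q_out · m/V(t).
Separate: dm/m = −Q_out dt/V(t) ⇒ ln(m/m₀) = −(Q_out/(Q_in−Q_out)) ln(V/V₀).
m = m₀ (V₀/V)^(Q_out/(Q_in−Q_out)) = 77.5 × (920/431.95)^(-1.8502) = 19.133 g.
C = m/V = 19.133/431.95 = 0.044294 g/L.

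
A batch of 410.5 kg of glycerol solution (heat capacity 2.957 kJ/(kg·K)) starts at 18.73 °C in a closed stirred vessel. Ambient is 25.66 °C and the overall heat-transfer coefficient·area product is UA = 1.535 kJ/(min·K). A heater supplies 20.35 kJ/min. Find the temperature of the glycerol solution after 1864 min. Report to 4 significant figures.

Lumped-capacitance energy balance: M c_p dT/dt = UA(T_amb − T) + Q̇.
dT/dt = (T_ss − T)/τ with T_ss = T_amb + Q̇/UA = 25.66 + 20.35/1.535 = 38.9173 °C, τ = M c_p/UA = 410.5·2.957/1.535 = 790.781 min.
T approaches T_ss exponentially: T(t) = T_ss + (T₀ − T_ss) e^(−t/τ).
T(1864) = 38.9173 + (-20.1873)·0.0946884 = 37.0058 °C.

37.01 °C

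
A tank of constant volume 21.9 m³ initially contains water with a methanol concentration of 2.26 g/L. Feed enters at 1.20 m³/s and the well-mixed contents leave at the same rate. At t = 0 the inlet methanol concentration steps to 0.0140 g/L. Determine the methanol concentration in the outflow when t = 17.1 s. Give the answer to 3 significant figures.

Species balance on the tank: V dC/dt = Q(C_in − C).
Time constant τ = V/Q = 21.9/1.20 = 18.250 s.
C approaches C_in exponentially: C(t) = C_in + (C₀ − C_in) e^(−t/τ).
C(17.1) = 0.0140 + (2.26 − 0.0140)·e^(−17.1/18.250) = 0.0140 + (2.2460)·0.39181 = 0.89400 g/L.

0.894 g/L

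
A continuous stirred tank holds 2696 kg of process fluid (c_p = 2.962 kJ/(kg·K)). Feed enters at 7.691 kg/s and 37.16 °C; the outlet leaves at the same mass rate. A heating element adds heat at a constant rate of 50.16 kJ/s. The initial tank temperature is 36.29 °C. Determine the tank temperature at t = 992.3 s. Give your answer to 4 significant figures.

39.18 °C

Unsteady energy balance on the tank contents: M c_p dT/dt = ṁ c_p (T_in − T) + 50.16.
τ = M/ṁ = 350.540 s; T_ss = T_in + Q̇/(ṁ c_p) = 37.16 + 50.16/(7.691·2.962) = 39.3619 °C.
This is linear first-order; T(t) = T_ss + (T₀ − T_ss) e^(−t/τ).
T(992.3) = 39.3619 + (-3.07186)·e^(−992.3/350.540) = 39.3619 + (-3.07186)·0.0589669 = 39.1807 °C.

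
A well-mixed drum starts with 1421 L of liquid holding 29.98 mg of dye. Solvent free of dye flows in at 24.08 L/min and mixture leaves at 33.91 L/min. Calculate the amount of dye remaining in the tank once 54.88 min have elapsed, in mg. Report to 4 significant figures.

5.775 mg

Let m(t) be the amount of dye. Volume: V(t) = V₀ + (Q_in − Q_out) t = 1421 − 9.83000 t; V(54.88) = 881.530 L.
Species balance (pure solvent in): dm/dt = −Q_out · m/V(t).
dm/m = −Q_out dt/(V₀ − 9.83000 t); integrating gives ln(m/m₀) = −(Q_out/(Q_in−Q_out)) ln(V/V₀).
m = m₀ (V₀/V)^(Q_out/(Q_in−Q_out)) = 29.98 × (1421/881.530)^(-3.44964) = 5.77462 mg.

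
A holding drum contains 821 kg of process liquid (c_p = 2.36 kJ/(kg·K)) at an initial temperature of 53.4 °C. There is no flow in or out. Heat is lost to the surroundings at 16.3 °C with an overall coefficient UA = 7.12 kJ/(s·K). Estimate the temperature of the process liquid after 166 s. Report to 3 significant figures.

Lumped-capacitance energy balance: M c_p dT/dt = UA(T_amb − T).
dT/dt = (T_ss − T)/τ with T_ss = T_amb = 16.300 °C, τ = M c_p/UA = 821·2.36/7.12 = 272.13 s.
Solution: T(t) = T_ss + (T₀ − T_ss) e^(−t/τ).
T(166) = 16.300 + (37.100)·0.54335 = 36.458 °C.

36.5 °C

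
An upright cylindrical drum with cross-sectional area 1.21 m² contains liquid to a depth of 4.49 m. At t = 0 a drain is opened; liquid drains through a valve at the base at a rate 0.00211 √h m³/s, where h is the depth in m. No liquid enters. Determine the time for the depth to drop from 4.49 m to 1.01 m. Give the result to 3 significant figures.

1280 s

Volume balance on the tank: A dh/dt = −0.00211 √h.
Separate and integrate: 2(√h − √h₀) = −(0.00211/A) t.
t = 2A(√h₀ − √h)/0.00211 = 2·1.21·(√4.49 − √1.01)/0.00211
  = 2.4200 × (2.1190 − 1.0050) / 0.00211 = 1277.6 s.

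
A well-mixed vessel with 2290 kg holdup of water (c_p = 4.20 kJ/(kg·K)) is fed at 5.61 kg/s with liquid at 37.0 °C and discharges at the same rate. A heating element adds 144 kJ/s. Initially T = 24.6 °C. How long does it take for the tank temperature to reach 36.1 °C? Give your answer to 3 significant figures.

396 s

M c_p dT/dt = ṁ c_p (T_in − T) + Q̇.
τ = M/ṁ = 408.20 s; T_ss = T_in + Q̇/(ṁ c_p) = 43.112 °C.
T(t) = T_ss + (T₀ − T_ss) e^(−t/τ). Set T = 36.1:
e^(−t/τ) = (36.1 − 43.112)/(24.6 − 43.112) = 0.37877
t = −408.20 · ln(0.37877) = 396.30 s.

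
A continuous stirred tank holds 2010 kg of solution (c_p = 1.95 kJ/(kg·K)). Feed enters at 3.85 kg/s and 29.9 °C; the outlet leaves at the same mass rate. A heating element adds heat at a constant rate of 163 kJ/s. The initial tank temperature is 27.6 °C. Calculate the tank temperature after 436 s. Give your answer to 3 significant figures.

M c_p dT/dt = ṁ c_p (T_in − T) + Q̇.
Rearrange: dT/dt = (T_ss − T)/τ with τ = M/ṁ = 522.08 s and T_ss = T_in + Q̇/(ṁ c_p) = 51.612 °C.
Integrating: T(t) = T_ss + (T₀ − T_ss) e^(−t/τ).
T(436) = 51.612 + (-24.012)·e^(−436/522.08) = 51.612 + (-24.012)·0.43382 = 41.195 °C.

41.2 °C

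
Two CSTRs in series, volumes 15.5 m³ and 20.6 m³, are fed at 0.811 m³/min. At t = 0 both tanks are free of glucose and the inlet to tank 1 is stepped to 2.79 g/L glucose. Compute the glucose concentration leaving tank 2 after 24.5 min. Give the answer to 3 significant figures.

0.848 g/L

Time constants: τᵢ = Vᵢ/Q for each well-mixed tank.
τ₁ = 15.5/0.811 = 19.112 min; τ₂ = 20.6/0.811 = 25.401 min.
Solving the cascade with C₁(0)=C₂(0)=0 gives C₂(t) = C_in[1 − (τ₁ e^(−t/τ₁) − τ₂ e^(−t/τ₂))/(τ₁ − τ₂)].
At t = 24.5: e^(−t/τ₁) = 0.27751, e^(−t/τ₂) = 0.38116.
C₂ = 2.79·[1 − (19.112·0.27751 − 25.401·0.38116)/(-6.2885)] = 2.79·0.30383 = 0.84767 g/L.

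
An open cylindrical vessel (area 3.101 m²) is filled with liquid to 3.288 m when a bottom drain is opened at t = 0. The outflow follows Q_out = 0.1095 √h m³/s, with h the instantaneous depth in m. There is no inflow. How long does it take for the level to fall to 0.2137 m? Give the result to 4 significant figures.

A dh/dt = −Q_out = −0.1095 √h.
∫ h^(−1/2) dh = −(0.1095/A) ∫ dt, giving 2√h = 2√h₀ − (0.1095/A) t.
t = 2A(√h₀ − √h)/0.1095 = 2·3.101·(√3.288 − √0.2137)/0.1095
  = 6.20200 × (1.81328 − 0.462277) / 0.1095 = 76.5201 s.

76.52 s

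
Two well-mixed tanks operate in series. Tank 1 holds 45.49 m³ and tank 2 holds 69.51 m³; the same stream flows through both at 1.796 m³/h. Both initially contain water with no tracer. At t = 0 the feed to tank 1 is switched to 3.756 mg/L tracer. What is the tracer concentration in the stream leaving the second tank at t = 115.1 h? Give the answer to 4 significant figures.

Each tank obeys Vᵢ dCᵢ/dt = Q(Cᵢ₋₁ − Cᵢ), so τᵢ = Vᵢ/Q.
τ₁ = 45.49/1.796 = 25.3285 h; τ₂ = 69.51/1.796 = 38.7027 h.
Solving the cascade with C₁(0)=C₂(0)=0 gives C₂(t) = C_in[1 − (τ₁ e^(−t/τ₁) − τ₂ e^(−t/τ₂))/(τ₁ − τ₂)].
At t = 115.1: e^(−t/τ₁) = 0.0106278, e^(−t/τ₂) = 0.0511008.
C₂ = 3.756·[1 − (25.3285·0.0106278 − 38.7027·0.0511008)/(-13.3742)] = 3.756·0.872250 = 3.27617 mg/L.

3.276 mg/L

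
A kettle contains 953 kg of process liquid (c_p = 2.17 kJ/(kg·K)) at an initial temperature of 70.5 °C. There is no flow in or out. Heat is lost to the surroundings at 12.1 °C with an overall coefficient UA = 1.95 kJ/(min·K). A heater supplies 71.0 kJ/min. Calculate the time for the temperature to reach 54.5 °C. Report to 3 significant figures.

1380 min

First-law balance (no shaft work): M c_p dT/dt = −UA(T − T_amb) + Q̇.
τ = M c_p/UA = 1060.5 min; T_ss = T_amb + Q̇/UA = 12.1 + 71.0/1.95 = 48.510 °C.
T(t) = T_ss + (T₀ − T_ss)e^(−t/τ); set T = 54.5:
t = −τ ln[(T − T_ss)/(T₀ − T_ss)] = −1060.5 · ln(0.27239) = 1379.2 min.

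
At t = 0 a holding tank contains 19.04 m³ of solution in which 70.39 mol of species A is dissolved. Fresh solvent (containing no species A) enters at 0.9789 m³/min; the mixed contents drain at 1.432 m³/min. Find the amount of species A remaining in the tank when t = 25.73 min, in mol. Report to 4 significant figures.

3.523 mol

Total volume: dV/dt = Q_in − Q_out = -0.453100 m³/min, so V(t) = 19.04 − 0.453100 t and V(25.73) = 7.38174 m³.
No species A enters, so dm/dt = −Q_out · (m/V).
Separate: dm/m = −Q_out dt/V(t) ⇒ ln(m/m₀) = −(Q_out/(Q_in−Q_out)) ln(V/V₀).
m = m₀ (V₀/V)^(Q_out/(Q_in−Q_out)) = 70.39 × (19.04/7.38174)^(-3.16045) = 3.52338 mol.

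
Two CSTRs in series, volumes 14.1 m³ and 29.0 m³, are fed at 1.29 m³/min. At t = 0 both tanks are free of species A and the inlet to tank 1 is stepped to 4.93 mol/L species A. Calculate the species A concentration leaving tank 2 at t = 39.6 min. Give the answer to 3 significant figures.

3.41 mol/L

Species balance on tank i: dCᵢ/dt = (Cᵢ₋₁ − Cᵢ)/τᵢ with τᵢ = Vᵢ/Q.
τ₁ = 14.1/1.29 = 10.930 min; τ₂ = 29.0/1.29 = 22.481 min.
Solving the cascade with C₁(0)=C₂(0)=0 gives C₂(t) = C_in[1 − (τ₁ e^(−t/τ₁) − τ₂ e^(−t/τ₂))/(τ₁ − τ₂)].
At t = 39.6: e^(−t/τ₁) = 0.026703, e^(−t/τ₂) = 0.17178.
C₂ = 4.93·[1 − (10.930·0.026703 − 22.481·0.17178)/(-11.550)] = 4.93·0.69092 = 3.4063 mol/L.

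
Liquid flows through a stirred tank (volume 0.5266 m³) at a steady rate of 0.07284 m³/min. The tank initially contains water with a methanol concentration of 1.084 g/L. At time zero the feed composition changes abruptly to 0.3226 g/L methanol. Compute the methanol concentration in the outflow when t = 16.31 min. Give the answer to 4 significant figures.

0.4024 g/L

Species balance on the tank: V dC/dt = Q(C_in − C).
So dC/dt = (C_in − C)/τ with τ = V/Q = 0.5266/0.07284 = 7.22954 min.
Integrating: C(t) = C_in + (C₀ − C_in) e^(−t/τ).
C(16.31) = 0.3226 + (1.084 − 0.3226)·e^(−16.31/7.22954) = 0.3226 + (0.761400)·0.104767 = 0.402369 g/L.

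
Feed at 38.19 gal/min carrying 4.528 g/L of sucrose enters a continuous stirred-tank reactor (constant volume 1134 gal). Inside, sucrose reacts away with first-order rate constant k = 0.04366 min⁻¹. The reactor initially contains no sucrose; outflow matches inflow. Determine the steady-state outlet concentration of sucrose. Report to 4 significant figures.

Accumulation = in − out − consumed: V dC/dt = Q C_in − Q C − k V C.
At steady state: 0 = Q C_in − (Q + kV) C_ss, so C_ss = Q C_in/(Q + kV).
C_ss = 38.19·4.528/(38.19 + 0.04366·1134) = 172.924/87.7004 = 1.97176 g/L.

1.972 g/L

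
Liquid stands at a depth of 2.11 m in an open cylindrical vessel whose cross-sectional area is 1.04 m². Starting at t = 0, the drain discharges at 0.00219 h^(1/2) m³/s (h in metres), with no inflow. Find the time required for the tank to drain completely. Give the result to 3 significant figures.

Volume balance on the tank: A dh/dt = −0.00219 √h.
This is separable: 2 d(√h)/dt = −0.00219/A, so √h = √h₀ − (0.00219/(2A)) t.
Set h = 0: 2√h₀ = (0.00219/A) t_empty ⇒ t_empty = 2A√h₀/0.00219.
t_empty = 2·1.04·√2.11/0.00219 = 2.0800·1.4526/0.00219 = 1379.6 s.

1380 s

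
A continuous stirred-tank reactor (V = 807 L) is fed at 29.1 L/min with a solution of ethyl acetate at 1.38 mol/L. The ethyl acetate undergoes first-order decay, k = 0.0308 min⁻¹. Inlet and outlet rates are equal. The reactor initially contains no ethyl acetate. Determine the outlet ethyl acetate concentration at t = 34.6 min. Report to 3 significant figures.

Accumulation = in − out − consumed: V dC/dt = Q C_in − Q C − k V C.
dC/dt = (Q/V) C_in − (Q/V + k) C; effective rate a = Q/V + k = 0.036059 + 0.0308 = 0.066859 min⁻¹.
C_ss = Q C_in/(Q + kV) = 0.74428 mol/L; C(t) = C_ss + (C₀ − C_ss) e^(−a t).
C(34.6) = 0.74428 + (-0.74428)·e^(−0.066859·34.6) = 0.74428 + (-0.74428)·0.098930 = 0.67065 mol/L.

0.671 mol/L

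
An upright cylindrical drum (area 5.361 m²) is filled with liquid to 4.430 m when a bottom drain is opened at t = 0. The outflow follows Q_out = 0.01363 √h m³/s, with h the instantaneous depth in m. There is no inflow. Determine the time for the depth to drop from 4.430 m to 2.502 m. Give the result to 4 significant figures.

With no inflow, A dh/dt = −0.01363 √h.
This is separable: 2 d(√h)/dt = −0.01363/A, so √h = √h₀ − (0.01363/(2A)) t.
t = 2A(√h₀ − √h)/0.01363 = 2·5.361·(√4.430 − √2.502)/0.01363
  = 10.7220 × (2.10476 − 1.58177) / 0.01363 = 411.405 s.

411.4 s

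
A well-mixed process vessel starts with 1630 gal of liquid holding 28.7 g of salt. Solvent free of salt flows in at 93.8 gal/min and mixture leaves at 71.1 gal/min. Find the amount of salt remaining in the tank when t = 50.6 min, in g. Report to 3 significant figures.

Let m(t) be the amount of salt. Volume: V(t) = V₀ + (Q_in − Q_out) t = 1630 + 22.700 t; V(50.6) = 2778.6 gal.
No salt enters, so dm/dt = −Q_out · (m/V).
dm/m = −Q_out dt/(V₀ + 22.700 t); integrating gives ln(m/m₀) = −(Q_out/(Q_in−Q_out)) ln(V/V₀).
m = m₀ (V₀/V)^(Q_out/(Q_in−Q_out)) = 28.7 × (1630/2778.6)^(3.1322) = 5.3994 g.

5.40 g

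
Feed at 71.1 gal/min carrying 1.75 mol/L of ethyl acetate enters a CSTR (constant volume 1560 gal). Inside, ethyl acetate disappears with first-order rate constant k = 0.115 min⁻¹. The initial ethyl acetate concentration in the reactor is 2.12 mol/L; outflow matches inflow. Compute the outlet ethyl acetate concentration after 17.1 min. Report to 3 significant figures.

V dC/dt = Q(C_in − C) − k V C.
This is linear with rate a = Q/V + k = 0.16058 min⁻¹.
C_ss = Q C_in/(Q + kV) = 0.49671 mol/L; C(t) = C_ss + (C₀ − C_ss) e^(−a t).
C(17.1) = 0.49671 + (1.6233)·e^(−0.16058·17.1) = 0.49671 + (1.6233)·0.064193 = 0.60091 mol/L.

0.601 mol/L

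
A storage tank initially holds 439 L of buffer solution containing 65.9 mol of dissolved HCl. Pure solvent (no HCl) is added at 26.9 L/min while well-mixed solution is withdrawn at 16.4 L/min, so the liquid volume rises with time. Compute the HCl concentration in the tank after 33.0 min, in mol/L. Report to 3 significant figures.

0.0338 mol/L

Let m(t) be the amount of HCl. Volume: V(t) = V₀ + (Q_in − Q_out) t = 439 + 10.500 t; V(33.0) = 785.50 L.
Solute balance: dm/dt = 0 − Q_out C = −Q_out m/V(t).
Separate: dm/m = −Q_out dt/V(t) ⇒ ln(m/m₀) = −(Q_out/(Q_in−Q_out)) ln(V/V₀).
m = m₀ (V₀/V)^(Q_out/(Q_in−Q_out)) = 65.9 × (439/785.50)^(1.5619) = 26.560 mol.
C = m/V = 26.560/785.50 = 0.033812 mol/L.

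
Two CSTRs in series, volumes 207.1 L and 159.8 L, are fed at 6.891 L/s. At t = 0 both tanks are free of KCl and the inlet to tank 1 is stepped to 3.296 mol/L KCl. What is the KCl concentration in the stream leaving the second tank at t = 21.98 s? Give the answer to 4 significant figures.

0.6667 mol/L

Each tank obeys Vᵢ dCᵢ/dt = Q(Cᵢ₋₁ − Cᵢ), so τᵢ = Vᵢ/Q.
τ₁ = 207.1/6.891 = 30.0537 s; τ₂ = 159.8/6.891 = 23.1897 s.
Solving the cascade with C₁(0)=C₂(0)=0 gives C₂(t) = C_in[1 − (τ₁ e^(−t/τ₁) − τ₂ e^(−t/τ₂))/(τ₁ − τ₂)].
At t = 21.98: e^(−t/τ₁) = 0.481255, e^(−t/τ₂) = 0.387579.
C₂ = 3.296·[1 − (30.0537·0.481255 − 23.1897·0.387579)/(6.86403)] = 3.296·0.202266 = 0.666667 mol/L.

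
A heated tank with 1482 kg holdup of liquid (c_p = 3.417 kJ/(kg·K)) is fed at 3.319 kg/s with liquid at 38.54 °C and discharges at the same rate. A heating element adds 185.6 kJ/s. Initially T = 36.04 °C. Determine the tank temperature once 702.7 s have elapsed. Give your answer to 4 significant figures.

51.00 °C

Energy balance: M c_p dT/dt = ṁ c_p (T_in − T) + 185.6.
τ = M/ṁ = 446.520 s; T_ss = T_in + Q̇/(ṁ c_p) = 38.54 + 185.6/(3.319·3.417) = 54.9054 °C.
T approaches T_ss exponentially: T(t) = T_ss + (T₀ − T_ss) e^(−t/τ).
T(702.7) = 54.9054 + (-18.8654)·e^(−702.7/446.520) = 54.9054 + (-18.8654)·0.207272 = 50.9951 °C.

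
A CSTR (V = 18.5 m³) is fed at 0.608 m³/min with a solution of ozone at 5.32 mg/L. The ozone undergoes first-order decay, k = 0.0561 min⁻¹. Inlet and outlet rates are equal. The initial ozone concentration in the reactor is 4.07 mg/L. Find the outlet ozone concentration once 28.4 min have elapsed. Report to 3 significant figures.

2.13 mg/L

Species balance: V dC/dt = Q C_in − Q C − k V C.
dC/dt = (Q/V) C_in − (Q/V + k) C; effective rate a = Q/V + k = 0.032865 + 0.0561 = 0.088965 min⁻¹.
C_ss = Q C_in/(Q + kV) = 1.9653 mg/L; C(t) = C_ss + (C₀ − C_ss) e^(−a t).
C(28.4) = 1.9653 + (2.1047)·e^(−0.088965·28.4) = 1.9653 + (2.1047)·0.079930 = 2.1335 mg/L.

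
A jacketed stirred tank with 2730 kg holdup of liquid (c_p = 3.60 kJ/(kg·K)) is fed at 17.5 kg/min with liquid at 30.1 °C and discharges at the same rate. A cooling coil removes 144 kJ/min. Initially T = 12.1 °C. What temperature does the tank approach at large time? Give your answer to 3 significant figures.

Heat balance on the well-mixed liquid: M c_p dT/dt = ṁ c_p (T_in − T) − 144.
At steady state dT/dt = 0 ⇒ T_ss = T_in − Q̇/(ṁ c_p) = 30.1 − 144/(17.5·3.60) = 27.814 °C.

27.8 °C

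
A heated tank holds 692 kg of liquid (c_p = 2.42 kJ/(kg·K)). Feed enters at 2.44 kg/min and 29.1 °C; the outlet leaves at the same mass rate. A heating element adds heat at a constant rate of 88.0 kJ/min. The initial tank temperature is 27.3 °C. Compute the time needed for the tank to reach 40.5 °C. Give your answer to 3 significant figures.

443 min

Heat balance on the well-mixed liquid: M c_p dT/dt = ṁ c_p (T_in − T) + 88.0.
τ = M/ṁ = 283.61 min; T_ss = T_in + Q̇/(ṁ c_p) = 44.003 °C.
T(t) = T_ss + (T₀ − T_ss) e^(−t/τ). Set T = 40.5:
e^(−t/τ) = (40.5 − 44.003)/(27.3 − 44.003) = 0.20973
t = −283.61 · ln(0.20973) = 442.98 min.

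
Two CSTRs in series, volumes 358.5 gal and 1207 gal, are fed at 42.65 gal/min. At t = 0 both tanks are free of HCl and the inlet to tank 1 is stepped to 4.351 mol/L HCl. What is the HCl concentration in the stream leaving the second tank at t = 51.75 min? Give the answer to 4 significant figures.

Time constants: τᵢ = Vᵢ/Q for each well-mixed tank.
τ₁ = 358.5/42.65 = 8.40563 min; τ₂ = 1207/42.65 = 28.3001 min.
Solving the cascade with C₁(0)=C₂(0)=0 gives C₂(t) = C_in[1 − (τ₁ e^(−t/τ₁) − τ₂ e^(−t/τ₂))/(τ₁ − τ₂)].
At t = 51.75: e^(−t/τ₁) = 0.00211947, e^(−t/τ₂) = 0.160636.
C₂ = 4.351·[1 − (8.40563·0.00211947 − 28.3001·0.160636)/(-19.8945)] = 4.351·0.772389 = 3.36067 mol/L.

3.361 mol/L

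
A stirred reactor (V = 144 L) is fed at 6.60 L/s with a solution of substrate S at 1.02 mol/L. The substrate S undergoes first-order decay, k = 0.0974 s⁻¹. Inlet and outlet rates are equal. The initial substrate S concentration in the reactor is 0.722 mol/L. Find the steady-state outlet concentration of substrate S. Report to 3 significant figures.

Species balance: V dC/dt = Q C_in − Q C − k V C.
Steady state (dC/dt = 0): C_ss = Q C_in/(Q + kV) = C_in/(1 + kV/Q).
C_ss = 6.60·1.02/(6.60 + 0.0974·144) = 6.7320/20.626 = 0.32639 mol/L.

0.326 mol/L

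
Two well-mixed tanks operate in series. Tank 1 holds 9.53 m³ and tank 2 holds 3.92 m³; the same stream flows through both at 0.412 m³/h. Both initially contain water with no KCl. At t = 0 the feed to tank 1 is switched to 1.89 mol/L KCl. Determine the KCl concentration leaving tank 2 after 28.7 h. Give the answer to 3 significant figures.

Each tank obeys Vᵢ dCᵢ/dt = Q(Cᵢ₋₁ − Cᵢ), so τᵢ = Vᵢ/Q.
τ₁ = 9.53/0.412 = 23.131 h; τ₂ = 3.92/0.412 = 9.5146 h.
Tank 1: C₁ = C_in(1 − e^(−t/τ₁)). Tank 2 (τ₁ ≠ τ₂): C₂ = C_in[1 − (τ₁ e^(−t/τ₁) − τ₂ e^(−t/τ₂))/(τ₁ − τ₂)].
At t = 28.7: e^(−t/τ₁) = 0.28917, e^(−t/τ₂) = 0.048976.
C₂ = 1.89·[1 − (23.131·0.28917 − 9.5146·0.048976)/(13.617)] = 1.89·0.54300 = 1.0263 mol/L.

1.03 mol/L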